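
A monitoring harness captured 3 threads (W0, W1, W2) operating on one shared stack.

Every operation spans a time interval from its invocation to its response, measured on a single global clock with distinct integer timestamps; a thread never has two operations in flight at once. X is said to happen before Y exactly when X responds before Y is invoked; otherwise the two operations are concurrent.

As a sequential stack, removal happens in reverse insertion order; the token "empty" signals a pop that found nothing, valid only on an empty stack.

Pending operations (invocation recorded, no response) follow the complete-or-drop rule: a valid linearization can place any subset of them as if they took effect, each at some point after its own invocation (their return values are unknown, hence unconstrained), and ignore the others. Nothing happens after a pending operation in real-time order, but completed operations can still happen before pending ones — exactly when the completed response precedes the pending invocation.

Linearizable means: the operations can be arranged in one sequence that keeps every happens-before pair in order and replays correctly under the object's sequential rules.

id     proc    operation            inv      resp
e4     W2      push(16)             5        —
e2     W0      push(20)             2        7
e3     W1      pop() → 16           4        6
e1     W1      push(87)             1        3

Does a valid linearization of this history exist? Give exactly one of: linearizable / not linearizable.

linearizable

witness order: e1, e2, e4, e3
after step 1 (e1 push(87)): stack <87>
after step 2 (e2 push(20)): stack <87,20>
after step 3 (e4 push(16) (pending, included)): stack <87,20,16>
after step 4 (e3 pop() → 16): stack <87,20>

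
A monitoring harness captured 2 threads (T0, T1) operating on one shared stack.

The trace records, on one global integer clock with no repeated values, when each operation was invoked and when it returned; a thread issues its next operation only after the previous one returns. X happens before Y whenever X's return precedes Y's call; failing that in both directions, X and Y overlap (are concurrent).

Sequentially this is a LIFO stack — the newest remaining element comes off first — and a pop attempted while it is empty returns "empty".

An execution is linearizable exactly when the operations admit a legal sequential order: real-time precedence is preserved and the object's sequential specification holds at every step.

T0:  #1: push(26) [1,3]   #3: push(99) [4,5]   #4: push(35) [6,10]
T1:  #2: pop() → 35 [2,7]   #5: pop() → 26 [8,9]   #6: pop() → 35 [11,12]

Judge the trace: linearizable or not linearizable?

already the first 9 events (up to #5's response at time 9) admit no linearization; the first 8 still do
real-time-consistent orders of the 4 completed operations: 3 — all fail the stack replay
include/drop combinations of the 1 pending operation (#4) were all tried; none helps
for example #1, #2, #3, #5 (pending dropped) fails at step 2: #2 pop() → 35 is not legal there
for example #1, #3, #2, #5 (pending dropped) fails at step 3: #2 pop() → 35 is not legal there

not linearizable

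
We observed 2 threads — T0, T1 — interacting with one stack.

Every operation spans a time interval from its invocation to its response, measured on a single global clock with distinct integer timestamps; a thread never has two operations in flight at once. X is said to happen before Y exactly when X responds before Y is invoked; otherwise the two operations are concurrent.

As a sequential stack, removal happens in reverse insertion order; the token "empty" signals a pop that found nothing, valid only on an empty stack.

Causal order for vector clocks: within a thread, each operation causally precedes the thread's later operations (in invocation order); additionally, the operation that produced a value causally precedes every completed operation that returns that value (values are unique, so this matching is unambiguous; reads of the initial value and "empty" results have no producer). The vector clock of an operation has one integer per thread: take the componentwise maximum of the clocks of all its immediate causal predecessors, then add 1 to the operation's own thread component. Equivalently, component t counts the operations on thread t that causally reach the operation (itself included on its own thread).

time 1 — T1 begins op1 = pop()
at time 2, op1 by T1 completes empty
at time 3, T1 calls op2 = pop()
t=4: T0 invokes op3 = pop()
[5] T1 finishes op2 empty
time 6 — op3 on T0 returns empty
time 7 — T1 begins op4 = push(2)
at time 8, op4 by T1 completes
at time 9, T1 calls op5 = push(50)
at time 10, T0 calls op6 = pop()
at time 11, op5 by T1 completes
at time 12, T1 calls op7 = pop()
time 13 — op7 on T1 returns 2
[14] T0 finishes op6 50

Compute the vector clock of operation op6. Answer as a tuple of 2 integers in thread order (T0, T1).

(2, 4)

no predecessors for op1 (invoked 1): T1 increments from zero → (0, 1)
no predecessors for op3 (invoked 4): T0 increments from zero → (1, 0)
invoked at 3, op2 merges VC(op1)=(0, 1) and bumps T1's slot → (0, 2)
invoked at 7, op4 merges VC(op2)=(0, 2) and bumps T1's slot → (0, 3)
invoked at 9, op5 merges VC(op4)=(0, 3) and bumps T1's slot → (0, 4)
invoked at 12, op7 merges VC(op4)=(0, 3), VC(op5)=(0, 4) and bumps T1's slot → (0, 5)
invoked at 10, op6 merges VC(op3)=(1, 0), VC(op5)=(0, 4) and bumps T0's slot → (2, 4)
target: VC(op6) = (2, 4)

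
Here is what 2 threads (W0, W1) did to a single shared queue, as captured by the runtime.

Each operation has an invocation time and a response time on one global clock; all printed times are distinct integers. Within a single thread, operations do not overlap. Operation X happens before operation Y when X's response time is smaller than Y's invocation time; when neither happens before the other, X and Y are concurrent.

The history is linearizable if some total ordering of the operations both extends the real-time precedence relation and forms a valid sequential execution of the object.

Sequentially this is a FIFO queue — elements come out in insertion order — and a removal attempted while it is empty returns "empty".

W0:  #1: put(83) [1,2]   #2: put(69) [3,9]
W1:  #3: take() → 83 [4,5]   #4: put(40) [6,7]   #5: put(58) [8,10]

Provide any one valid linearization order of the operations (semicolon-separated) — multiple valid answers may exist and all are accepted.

#1; #2; #3; #4; #5

1. #1 put(83), leaving queue <83>
2. #2 put(69), leaving queue <83,69>
3. #3 take() → 83, leaving queue <69>
4. #4 put(40), leaving queue <69,40>
5. #5 put(58), leaving queue <69,40,58>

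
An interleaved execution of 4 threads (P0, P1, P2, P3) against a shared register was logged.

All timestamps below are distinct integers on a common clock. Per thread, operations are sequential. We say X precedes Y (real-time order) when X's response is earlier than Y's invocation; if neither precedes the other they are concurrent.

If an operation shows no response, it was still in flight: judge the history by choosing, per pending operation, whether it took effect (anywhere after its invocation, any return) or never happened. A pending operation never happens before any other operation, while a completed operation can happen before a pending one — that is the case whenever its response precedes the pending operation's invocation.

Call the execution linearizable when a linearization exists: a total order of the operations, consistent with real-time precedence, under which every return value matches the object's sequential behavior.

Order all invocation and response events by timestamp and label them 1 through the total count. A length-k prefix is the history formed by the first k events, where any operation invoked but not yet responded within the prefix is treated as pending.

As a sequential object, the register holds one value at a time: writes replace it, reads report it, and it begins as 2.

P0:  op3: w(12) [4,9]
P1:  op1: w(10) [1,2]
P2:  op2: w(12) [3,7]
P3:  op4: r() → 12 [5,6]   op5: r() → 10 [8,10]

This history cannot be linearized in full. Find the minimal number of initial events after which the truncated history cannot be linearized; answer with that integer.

events 1..9 are linearizable; a witness order is op1, op2, op3, op4:
1. op1 w(10), leaving value 10
2. op2 w(12), leaving value 12
3. op3 w(12), leaving value 12
4. op4 r() → 12, leaving value 12
adding event 10 (op5 responds at 10) leaves no legal real-time order
e.g. op1, op2, op3, op4, op5: illegal at step 5, since op5 r() → 10 cannot apply there
e.g. op1, op2, op4, op3, op5: illegal at step 5, since op5 r() → 10 cannot apply there

10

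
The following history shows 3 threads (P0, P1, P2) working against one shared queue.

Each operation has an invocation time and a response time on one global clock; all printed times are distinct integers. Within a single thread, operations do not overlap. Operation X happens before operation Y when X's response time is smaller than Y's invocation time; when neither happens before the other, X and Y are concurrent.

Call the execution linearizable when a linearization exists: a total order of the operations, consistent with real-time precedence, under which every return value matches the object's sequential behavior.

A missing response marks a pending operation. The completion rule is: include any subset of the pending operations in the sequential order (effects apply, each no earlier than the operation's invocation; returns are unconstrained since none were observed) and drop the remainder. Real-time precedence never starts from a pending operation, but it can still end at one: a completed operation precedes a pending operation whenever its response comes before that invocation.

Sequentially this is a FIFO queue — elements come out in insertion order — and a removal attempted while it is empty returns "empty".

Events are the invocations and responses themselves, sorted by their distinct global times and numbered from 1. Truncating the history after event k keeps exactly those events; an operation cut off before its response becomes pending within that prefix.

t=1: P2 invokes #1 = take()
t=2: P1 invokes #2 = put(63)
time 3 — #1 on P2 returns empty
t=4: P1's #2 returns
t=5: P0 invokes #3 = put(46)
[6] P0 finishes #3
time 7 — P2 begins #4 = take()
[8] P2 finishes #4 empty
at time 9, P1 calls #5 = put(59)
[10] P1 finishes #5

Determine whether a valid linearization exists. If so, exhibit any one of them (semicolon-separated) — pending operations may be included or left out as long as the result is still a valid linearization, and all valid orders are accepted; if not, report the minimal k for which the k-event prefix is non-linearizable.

through event 7 a valid linearization exists; event 8 (#4 responding at time 8) ends that
no legal order exists: 2 real-time-consistent candidates over 4 completed queue operations, all rejected
for example #1, #2, #3, #4 fails at step 4: #4 take() → empty is not legal there
for example #2, #1, #3, #4 fails at step 2: #1 take() → empty is not legal there

not linearizable — minimal violating prefix: 8 events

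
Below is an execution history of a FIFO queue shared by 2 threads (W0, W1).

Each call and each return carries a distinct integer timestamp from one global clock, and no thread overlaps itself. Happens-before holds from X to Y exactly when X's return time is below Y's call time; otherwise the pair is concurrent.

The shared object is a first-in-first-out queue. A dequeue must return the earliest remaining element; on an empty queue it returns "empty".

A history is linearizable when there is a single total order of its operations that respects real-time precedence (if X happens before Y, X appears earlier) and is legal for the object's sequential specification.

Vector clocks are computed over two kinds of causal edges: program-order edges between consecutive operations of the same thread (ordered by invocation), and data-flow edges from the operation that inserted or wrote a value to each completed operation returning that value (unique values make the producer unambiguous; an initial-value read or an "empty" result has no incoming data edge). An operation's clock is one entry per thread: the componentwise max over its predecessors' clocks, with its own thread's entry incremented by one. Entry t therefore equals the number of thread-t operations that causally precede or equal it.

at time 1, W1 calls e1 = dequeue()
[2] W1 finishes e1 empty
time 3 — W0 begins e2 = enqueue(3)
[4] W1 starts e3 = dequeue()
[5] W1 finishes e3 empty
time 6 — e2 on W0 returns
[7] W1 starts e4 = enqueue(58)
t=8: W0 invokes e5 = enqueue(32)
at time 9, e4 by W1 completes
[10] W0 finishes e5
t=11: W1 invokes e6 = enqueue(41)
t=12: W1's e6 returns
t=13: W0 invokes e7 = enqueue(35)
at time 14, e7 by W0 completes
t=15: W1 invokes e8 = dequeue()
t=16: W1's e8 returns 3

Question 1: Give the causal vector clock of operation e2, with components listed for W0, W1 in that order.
(1, 0)

invoked at 1, e1 has no predecessors; its own W1 bump gives (0, 1)
invoked at 3, e2 has no predecessors; its own W0 bump gives (1, 0)
from VC(e1)=(0, 1), e3 (invoked 4) maxes components and bumps W1 → (0, 2)
from VC(e2)=(1, 0), e5 (invoked 8) maxes components and bumps W0 → (2, 0)
from VC(e3)=(0, 2), e4 (invoked 7) maxes components and bumps W1 → (0, 3)
from VC(e5)=(2, 0), e7 (invoked 13) maxes components and bumps W0 → (3, 0)
from VC(e4)=(0, 3), e6 (invoked 11) maxes components and bumps W1 → (0, 4)
from VC(e2)=(1, 0), VC(e6)=(0, 4), e8 (invoked 15) maxes components and bumps W1 → (1, 5)
target: VC(e2) = (1, 0)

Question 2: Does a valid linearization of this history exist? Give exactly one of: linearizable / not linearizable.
linearizable

witness order: e1, e3, e2, e4, e5, e6, e7, e8
after step 1 (e1 dequeue() → empty): queue <>
after step 2 (e3 dequeue() → empty): queue <>
after step 3 (e2 enqueue(3)): queue <3>
after step 4 (e4 enqueue(58)): queue <3,58>
after step 5 (e5 enqueue(32)): queue <3,58,32>
after step 6 (e6 enqueue(41)): queue <3,58,32,41>
after step 7 (e7 enqueue(35)): queue <3,58,32,41,35>
after step 8 (e8 dequeue() → 3): queue <58,32,41,35>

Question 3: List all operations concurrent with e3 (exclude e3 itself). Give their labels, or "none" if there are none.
e2

concurrent with e3 ([4,5]): every op whose interval crosses 4..5
e1 [1,2]: before
e2 [3,6]: concurrent
e4 [7,9]: after
e5 [8,10]: after
e6 [11,12]: after
e7 [13,14]: after
e8 [15,16]: after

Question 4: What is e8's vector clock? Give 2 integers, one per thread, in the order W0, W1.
(1, 5)

VC(e1, invoked at 1): no causal predecessors; +1 on W1 → (0, 1)
VC(e2, invoked at 3): no causal predecessors; +1 on W0 → (1, 0)
invoked at 4, e3 merges VC(e1)=(0, 1) and bumps W1's slot → (0, 2)
invoked at 8, e5 merges VC(e2)=(1, 0) and bumps W0's slot → (2, 0)
invoked at 7, e4 merges VC(e3)=(0, 2) and bumps W1's slot → (0, 3)
invoked at 13, e7 merges VC(e5)=(2, 0) and bumps W0's slot → (3, 0)
invoked at 11, e6 merges VC(e4)=(0, 3) and bumps W1's slot → (0, 4)
invoked at 15, e8 merges VC(e2)=(1, 0), VC(e6)=(0, 4) and bumps W1's slot → (1, 5)
target: VC(e8) = (1, 5)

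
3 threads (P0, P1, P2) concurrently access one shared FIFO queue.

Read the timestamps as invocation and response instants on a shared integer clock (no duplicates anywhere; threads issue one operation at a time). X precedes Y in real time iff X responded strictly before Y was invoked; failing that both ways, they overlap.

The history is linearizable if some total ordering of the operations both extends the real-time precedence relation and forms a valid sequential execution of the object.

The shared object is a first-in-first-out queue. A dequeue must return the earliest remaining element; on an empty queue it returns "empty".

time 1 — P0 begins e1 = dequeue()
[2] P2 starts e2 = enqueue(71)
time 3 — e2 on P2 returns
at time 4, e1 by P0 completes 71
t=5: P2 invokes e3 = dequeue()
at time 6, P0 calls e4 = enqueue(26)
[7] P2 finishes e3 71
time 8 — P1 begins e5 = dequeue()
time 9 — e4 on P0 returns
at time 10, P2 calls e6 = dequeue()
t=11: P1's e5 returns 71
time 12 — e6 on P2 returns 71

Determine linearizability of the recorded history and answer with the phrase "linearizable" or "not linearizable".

not linearizable

the violation lands at event 7, e3's response at time 7: events 1..6 linearize, events 1..7 do not
all 2 real-time-respecting orders fail — 3 completed FIFO queue operations, no legal replay
every completion of the 1 pending operation (e4) was checked; none linearizes
sample order e1, e2, e3 (pending dropped) stalls at step 1 — e1 dequeue() → 71 has no legal effect
sample order e2, e1, e3 (pending dropped) stalls at step 3 — e3 dequeue() → 71 has no legal effect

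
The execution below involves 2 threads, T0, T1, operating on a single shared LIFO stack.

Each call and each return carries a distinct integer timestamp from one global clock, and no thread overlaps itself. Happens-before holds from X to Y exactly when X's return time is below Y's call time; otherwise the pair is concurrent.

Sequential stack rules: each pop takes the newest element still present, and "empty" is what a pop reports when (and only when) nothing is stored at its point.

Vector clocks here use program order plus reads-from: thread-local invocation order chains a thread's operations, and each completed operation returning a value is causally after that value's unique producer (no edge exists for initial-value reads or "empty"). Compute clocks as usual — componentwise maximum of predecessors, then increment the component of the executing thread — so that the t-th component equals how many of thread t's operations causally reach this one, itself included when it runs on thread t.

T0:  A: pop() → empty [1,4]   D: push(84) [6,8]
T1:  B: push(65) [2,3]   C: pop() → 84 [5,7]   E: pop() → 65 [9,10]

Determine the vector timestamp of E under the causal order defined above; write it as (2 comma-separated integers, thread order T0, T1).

B, invoked 2, has no incoming edges; only T1's bump applies → (0, 1)
A, invoked 1, has no incoming edges; only T0's bump applies → (1, 0)
from VC(A)=(1, 0), D (invoked 6) maxes components and bumps T0 → (2, 0)
from VC(B)=(0, 1), VC(D)=(2, 0), C (invoked 5) maxes components and bumps T1 → (2, 2)
from VC(B)=(0, 1), VC(C)=(2, 2), E (invoked 9) maxes components and bumps T1 → (2, 3)
target: VC(E) = (2, 3)

(2, 3)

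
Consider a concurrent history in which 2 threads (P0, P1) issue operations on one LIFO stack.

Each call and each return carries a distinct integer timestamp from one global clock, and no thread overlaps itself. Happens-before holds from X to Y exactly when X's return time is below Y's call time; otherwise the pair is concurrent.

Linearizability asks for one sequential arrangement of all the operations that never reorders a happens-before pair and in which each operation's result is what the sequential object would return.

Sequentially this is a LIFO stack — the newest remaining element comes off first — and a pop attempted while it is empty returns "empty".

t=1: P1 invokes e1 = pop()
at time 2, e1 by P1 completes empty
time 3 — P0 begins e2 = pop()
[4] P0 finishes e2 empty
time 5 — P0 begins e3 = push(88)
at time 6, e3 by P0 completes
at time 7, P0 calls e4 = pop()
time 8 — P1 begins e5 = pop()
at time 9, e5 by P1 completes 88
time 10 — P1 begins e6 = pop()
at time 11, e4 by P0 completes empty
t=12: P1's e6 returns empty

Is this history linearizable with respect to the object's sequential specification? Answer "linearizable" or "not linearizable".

a witness: e1, e2, e3, e5, e4, e6
step 1: e1 pop() → empty — stack <>
step 2: e2 pop() → empty — stack <>
step 3: e3 push(88) — stack <88>
step 4: e5 pop() → 88 — stack <>
step 5: e4 pop() → empty — stack <>
step 6: e6 pop() → empty — stack <>

linearizable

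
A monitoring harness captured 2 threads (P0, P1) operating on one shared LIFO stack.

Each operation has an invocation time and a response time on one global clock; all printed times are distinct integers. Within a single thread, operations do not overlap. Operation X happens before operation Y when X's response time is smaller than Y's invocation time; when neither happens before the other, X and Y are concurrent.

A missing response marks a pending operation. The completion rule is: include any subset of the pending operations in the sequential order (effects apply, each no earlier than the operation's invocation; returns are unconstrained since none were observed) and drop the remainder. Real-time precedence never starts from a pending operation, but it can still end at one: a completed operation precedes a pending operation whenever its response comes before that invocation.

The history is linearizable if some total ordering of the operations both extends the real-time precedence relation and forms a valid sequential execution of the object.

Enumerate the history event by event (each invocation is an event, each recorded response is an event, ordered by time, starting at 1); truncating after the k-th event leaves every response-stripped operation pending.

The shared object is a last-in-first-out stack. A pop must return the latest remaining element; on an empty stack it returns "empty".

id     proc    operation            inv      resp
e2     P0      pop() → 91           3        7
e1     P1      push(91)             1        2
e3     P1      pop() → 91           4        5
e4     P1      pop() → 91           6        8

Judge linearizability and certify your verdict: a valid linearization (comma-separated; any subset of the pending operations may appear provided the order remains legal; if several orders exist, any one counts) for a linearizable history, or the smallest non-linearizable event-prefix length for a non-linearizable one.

the violation lands at event 7, e2's response at time 7: events 1..6 linearize, events 1..7 do not
every one of the 2 real-time-consistent orders over 3 completed LIFO stack ops fails the sequential spec
including or dropping the 1 pending operation (e4) in any combination fails
sample order e1, e2, e3 (pending dropped) stalls at step 3 — e3 pop() → 91 has no legal effect
sample order e1, e3, e2 (pending dropped) stalls at step 3 — e2 pop() → 91 has no legal effect

not linearizable — minimal violating prefix: 7 events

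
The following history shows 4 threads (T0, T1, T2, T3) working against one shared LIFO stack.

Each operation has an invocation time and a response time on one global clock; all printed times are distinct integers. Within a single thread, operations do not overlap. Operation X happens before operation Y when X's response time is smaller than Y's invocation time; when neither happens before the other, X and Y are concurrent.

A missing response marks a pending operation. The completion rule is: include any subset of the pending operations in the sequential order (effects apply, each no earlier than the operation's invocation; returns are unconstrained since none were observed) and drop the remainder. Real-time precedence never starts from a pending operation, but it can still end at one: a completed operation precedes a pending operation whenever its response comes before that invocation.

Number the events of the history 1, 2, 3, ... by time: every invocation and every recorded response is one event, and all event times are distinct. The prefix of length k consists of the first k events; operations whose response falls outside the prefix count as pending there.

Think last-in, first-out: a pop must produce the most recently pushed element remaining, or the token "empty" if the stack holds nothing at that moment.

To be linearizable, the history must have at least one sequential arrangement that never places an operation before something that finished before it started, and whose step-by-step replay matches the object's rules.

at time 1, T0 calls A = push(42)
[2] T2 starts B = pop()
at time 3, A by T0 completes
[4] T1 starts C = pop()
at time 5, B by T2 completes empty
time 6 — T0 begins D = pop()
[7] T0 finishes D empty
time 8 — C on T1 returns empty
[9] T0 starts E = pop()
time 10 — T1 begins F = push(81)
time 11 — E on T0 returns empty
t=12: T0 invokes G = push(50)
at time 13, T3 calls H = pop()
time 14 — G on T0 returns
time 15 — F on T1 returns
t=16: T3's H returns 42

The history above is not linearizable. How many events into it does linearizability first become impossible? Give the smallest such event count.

events 1..7 are still linearizable — one witness is A, C, B, D:
after step 1 (A push(42)): stack <42>
after step 2 (C pop() (pending, included)): stack <>
after step 3 (B pop() → empty): stack <>
after step 4 (D pop() → empty): stack <>
event 8 — C's response, time 8 — after it, nothing linearizes
one such order, A, B, C, D, breaks at step 2 where B pop() → empty is illegal
one such order, A, B, D, C, breaks at step 2 where B pop() → empty is illegal

8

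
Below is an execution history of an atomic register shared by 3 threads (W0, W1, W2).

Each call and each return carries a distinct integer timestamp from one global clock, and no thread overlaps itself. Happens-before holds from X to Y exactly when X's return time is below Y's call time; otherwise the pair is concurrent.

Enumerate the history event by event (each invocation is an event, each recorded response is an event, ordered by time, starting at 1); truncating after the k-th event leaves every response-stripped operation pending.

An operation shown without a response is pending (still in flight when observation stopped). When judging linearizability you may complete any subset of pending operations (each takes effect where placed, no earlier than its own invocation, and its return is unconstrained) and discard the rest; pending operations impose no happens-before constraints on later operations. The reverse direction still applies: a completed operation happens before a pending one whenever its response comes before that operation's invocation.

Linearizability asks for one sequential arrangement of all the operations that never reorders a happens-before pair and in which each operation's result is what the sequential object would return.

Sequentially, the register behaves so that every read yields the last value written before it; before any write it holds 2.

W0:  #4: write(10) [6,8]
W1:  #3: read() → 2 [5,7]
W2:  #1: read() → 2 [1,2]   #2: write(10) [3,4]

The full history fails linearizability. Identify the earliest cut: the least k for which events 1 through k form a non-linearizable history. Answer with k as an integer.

a valid linearization of events 1..6 exists, for instance #1, #2:
1. #1 read() → 2, leaving value 2
2. #2 write(10), leaving value 10
include event 7 — #3 responding at 7 — and every candidate order breaks
including or dropping the 1 pending operation (#4) in any combination fails
sample order #1, #2, #3 (pending dropped) stalls at step 3 — #3 read() → 2 has no legal effect

7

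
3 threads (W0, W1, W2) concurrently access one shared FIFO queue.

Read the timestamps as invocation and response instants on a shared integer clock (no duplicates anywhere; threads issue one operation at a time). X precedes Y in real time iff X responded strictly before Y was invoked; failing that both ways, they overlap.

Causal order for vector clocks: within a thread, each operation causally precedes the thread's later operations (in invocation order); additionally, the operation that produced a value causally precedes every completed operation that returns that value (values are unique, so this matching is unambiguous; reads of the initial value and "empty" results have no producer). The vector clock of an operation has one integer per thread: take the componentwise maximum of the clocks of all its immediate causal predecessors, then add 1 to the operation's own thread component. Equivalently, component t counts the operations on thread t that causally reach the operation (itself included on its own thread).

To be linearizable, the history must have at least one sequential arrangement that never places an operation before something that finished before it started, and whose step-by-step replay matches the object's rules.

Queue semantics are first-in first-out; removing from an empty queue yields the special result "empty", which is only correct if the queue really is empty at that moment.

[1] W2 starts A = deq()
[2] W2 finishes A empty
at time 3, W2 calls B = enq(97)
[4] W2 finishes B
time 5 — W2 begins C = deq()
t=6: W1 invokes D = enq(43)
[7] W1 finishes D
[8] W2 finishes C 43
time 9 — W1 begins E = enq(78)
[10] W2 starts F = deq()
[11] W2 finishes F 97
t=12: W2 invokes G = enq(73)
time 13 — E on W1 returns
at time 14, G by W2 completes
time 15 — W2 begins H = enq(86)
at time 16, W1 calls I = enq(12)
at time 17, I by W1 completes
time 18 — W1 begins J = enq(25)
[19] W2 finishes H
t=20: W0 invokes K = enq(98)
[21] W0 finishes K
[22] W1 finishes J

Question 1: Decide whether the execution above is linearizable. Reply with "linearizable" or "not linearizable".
not linearizable

through event 7 a valid linearization exists; event 8 (C responding at time 8) ends that
2 orders of the 4 completed FIFO queue ops respect real time; none is legal
e.g. A, B, C, D: illegal at step 3, since C deq() → 43 cannot apply there
e.g. A, B, D, C: illegal at step 4, since C deq() → 43 cannot apply there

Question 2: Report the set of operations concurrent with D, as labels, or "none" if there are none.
C

D runs from 6 to 7; window-overlapping ops are concurrent
A [1,2]: before
B [3,4]: before
C [5,8]: concurrent
E [9,13]: after
F [10,11]: after
G [12,14]: after
H [15,19]: after
I [16,17]: after
J [18,22]: after
K [20,21]: after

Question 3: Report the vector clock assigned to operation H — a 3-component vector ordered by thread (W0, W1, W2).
(0, 1, 6)

no predecessors for A (invoked 1): W2 increments from zero → (0, 0, 1)
no predecessors for D (invoked 6): W1 increments from zero → (0, 1, 0)
no predecessors for K (invoked 20): W0 increments from zero → (1, 0, 0)
VC(B, invoked at 3): max of VC(A)=(0, 0, 1), then +1 on thread W2 → (0, 0, 2)
VC(E, invoked at 9): max of VC(D)=(0, 1, 0), then +1 on thread W1 → (0, 2, 0)
VC(I, invoked at 16): max of VC(E)=(0, 2, 0), then +1 on thread W1 → (0, 3, 0)
VC(C, invoked at 5): max of VC(B)=(0, 0, 2), VC(D)=(0, 1, 0), then +1 on thread W2 → (0, 1, 3)
VC(J, invoked at 18): max of VC(I)=(0, 3, 0), then +1 on thread W1 → (0, 4, 0)
VC(F, invoked at 10): max of VC(B)=(0, 0, 2), VC(C)=(0, 1, 3), then +1 on thread W2 → (0, 1, 4)
VC(G, invoked at 12): max of VC(F)=(0, 1, 4), then +1 on thread W2 → (0, 1, 5)
VC(H, invoked at 15): max of VC(G)=(0, 1, 5), then +1 on thread W2 → (0, 1, 6)
target: VC(H) = (0, 1, 6)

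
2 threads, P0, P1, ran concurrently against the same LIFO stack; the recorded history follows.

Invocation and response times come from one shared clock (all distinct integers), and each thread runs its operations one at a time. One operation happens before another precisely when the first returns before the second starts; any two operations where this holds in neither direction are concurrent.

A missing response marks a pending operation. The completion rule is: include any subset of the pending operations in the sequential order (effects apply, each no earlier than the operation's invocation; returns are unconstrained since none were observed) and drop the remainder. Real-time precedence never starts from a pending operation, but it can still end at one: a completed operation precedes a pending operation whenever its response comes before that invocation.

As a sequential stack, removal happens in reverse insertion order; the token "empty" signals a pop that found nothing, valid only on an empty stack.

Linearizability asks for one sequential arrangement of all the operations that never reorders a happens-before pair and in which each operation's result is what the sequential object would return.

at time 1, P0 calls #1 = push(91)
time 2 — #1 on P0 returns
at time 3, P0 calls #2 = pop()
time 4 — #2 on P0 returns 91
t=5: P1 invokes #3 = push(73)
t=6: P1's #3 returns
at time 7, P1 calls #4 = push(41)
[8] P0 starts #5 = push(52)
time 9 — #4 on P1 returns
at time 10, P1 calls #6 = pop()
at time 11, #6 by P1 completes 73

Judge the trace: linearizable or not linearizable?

prefix check: 1..10 passes, 1..11 fails once #6's time-11 response joins
the sole real-time-consistent order of 5 completed operations fails the LIFO stack replay
no completion choice of the 1 pending operation (#5) rescues it — every subset was tried
take #1, #2, #3, #4, #6 (pending dropped): step 5 already fails, because #6 pop() → 73 cannot occur there

not linearizable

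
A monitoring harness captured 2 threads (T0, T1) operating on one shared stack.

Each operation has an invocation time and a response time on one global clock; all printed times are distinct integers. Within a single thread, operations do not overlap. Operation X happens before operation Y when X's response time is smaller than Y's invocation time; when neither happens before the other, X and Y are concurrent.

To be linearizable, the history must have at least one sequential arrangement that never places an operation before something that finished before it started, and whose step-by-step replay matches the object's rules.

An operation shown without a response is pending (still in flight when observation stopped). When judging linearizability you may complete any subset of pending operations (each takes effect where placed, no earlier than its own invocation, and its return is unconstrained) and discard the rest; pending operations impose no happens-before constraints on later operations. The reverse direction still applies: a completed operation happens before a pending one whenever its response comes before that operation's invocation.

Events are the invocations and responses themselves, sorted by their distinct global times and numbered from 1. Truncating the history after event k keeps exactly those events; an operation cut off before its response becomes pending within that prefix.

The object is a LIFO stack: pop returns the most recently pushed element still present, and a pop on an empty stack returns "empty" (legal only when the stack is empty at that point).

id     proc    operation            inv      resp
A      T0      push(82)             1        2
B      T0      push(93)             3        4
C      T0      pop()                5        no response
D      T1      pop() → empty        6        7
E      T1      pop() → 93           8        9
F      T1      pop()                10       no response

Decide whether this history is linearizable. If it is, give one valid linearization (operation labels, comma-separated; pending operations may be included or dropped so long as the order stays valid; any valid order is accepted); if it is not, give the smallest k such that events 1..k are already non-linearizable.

already the first 7 events (up to D's response at time 7) admit no linearization; the first 6 still do
exactly one order of the 3 completed ops respects real time; the stack replay fails
no escape via the 1 pending operation (C): every completion choice fails
take A, B, D (pending dropped): step 3 already fails, because D pop() → empty cannot occur there

not linearizable — minimal violating prefix: 7 events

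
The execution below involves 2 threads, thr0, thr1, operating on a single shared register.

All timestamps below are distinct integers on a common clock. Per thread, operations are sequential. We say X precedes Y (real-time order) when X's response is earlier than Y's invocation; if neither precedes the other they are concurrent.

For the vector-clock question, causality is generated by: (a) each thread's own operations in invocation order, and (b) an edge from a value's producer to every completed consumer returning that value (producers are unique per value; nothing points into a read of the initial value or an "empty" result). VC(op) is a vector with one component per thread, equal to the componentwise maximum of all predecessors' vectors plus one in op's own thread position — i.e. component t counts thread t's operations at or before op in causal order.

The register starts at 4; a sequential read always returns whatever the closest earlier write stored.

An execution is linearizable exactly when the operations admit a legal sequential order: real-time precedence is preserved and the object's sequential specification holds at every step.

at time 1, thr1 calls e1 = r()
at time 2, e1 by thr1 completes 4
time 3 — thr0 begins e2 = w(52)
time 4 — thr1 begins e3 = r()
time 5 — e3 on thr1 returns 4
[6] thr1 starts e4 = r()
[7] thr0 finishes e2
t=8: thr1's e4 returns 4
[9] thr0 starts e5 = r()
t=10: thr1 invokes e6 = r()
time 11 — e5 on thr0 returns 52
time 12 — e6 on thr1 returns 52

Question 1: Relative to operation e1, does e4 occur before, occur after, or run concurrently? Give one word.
Answer: after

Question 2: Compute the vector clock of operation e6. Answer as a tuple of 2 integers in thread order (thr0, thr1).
Answer: (1, 4)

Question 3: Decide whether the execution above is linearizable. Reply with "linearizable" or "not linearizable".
a witness: e1, e3, e4, e2, e5, e6
after step 1 (e1 r() → 4): value 4
after step 2 (e3 r() → 4): value 4
after step 3 (e4 r() → 4): value 4
after step 4 (e2 w(52)): value 52
after step 5 (e5 r() → 52): value 52
after step 6 (e6 r() → 52): value 52

linearizable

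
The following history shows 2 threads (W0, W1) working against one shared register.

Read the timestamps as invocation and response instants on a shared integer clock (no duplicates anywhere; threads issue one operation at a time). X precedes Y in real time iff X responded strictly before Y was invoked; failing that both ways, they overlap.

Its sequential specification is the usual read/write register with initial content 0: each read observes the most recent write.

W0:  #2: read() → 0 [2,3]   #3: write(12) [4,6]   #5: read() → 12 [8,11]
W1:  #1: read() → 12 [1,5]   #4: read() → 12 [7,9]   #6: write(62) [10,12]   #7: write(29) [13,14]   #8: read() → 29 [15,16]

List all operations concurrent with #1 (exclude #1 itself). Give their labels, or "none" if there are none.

#2, #3

concurrent with #1 ([1,5]): every op whose interval crosses 1..5
#2 [2,3]: concurrent
#3 [4,6]: concurrent
#4 [7,9]: after
#5 [8,11]: after
#6 [10,12]: after
#7 [13,14]: after
#8 [15,16]: after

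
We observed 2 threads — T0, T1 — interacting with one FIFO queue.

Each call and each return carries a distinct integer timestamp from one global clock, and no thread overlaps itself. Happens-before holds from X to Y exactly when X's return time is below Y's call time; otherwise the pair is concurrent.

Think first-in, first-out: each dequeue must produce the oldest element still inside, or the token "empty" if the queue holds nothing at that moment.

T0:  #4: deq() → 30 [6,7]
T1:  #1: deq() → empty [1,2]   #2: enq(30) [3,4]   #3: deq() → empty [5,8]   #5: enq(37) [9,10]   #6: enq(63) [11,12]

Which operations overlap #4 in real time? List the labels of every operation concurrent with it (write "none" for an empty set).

#4 spans [6,7]: anything still running between times 6 and 7 counts as concurrent
#1 [1,2]: before
#2 [3,4]: before
#3 [5,8]: concurrent
#5 [9,10]: after
#6 [11,12]: after

#3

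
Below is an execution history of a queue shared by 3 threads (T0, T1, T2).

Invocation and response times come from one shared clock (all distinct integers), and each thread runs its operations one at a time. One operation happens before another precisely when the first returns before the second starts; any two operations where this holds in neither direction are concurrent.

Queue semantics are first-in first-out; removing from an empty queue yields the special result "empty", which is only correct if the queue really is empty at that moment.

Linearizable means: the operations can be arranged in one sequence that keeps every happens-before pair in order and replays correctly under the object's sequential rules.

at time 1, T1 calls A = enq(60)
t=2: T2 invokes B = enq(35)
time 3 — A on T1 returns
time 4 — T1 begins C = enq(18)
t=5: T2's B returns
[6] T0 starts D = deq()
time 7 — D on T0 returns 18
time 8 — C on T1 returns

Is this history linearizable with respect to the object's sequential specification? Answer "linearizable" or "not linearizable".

cut after 6 events: linearizable; cut after 7 events (D responds, time 7): not linearizable
real-time-consistent orders of the 3 completed operations: 2 — all fail the queue replay
no escape via the 1 pending operation (C): every completion choice fails
one such order, A, B, D (pending dropped), breaks at step 3 where D deq() → 18 is illegal
one such order, B, A, D (pending dropped), breaks at step 3 where D deq() → 18 is illegal

not linearizable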